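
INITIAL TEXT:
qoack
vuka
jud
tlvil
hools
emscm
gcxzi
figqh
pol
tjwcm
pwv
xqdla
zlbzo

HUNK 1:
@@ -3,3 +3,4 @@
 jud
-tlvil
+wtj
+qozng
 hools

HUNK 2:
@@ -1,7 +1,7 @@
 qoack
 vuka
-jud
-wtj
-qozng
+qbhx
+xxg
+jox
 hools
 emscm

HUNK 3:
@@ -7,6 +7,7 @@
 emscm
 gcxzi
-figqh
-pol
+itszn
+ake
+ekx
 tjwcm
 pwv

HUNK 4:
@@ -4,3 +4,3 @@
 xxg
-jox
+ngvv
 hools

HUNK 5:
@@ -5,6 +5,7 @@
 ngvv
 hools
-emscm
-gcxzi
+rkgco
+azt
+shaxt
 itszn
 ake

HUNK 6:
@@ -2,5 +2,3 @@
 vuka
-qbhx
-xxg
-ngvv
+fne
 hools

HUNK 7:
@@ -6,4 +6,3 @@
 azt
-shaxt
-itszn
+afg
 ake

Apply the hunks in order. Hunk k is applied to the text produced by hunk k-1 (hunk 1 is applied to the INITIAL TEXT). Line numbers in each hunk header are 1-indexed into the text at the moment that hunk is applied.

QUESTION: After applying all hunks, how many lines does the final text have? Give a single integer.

Hunk 1: at line 3 remove [tlvil] add [wtj,qozng] -> 14 lines: qoack vuka jud wtj qozng hools emscm gcxzi figqh pol tjwcm pwv xqdla zlbzo
Hunk 2: at line 1 remove [jud,wtj,qozng] add [qbhx,xxg,jox] -> 14 lines: qoack vuka qbhx xxg jox hools emscm gcxzi figqh pol tjwcm pwv xqdla zlbzo
Hunk 3: at line 7 remove [figqh,pol] add [itszn,ake,ekx] -> 15 lines: qoack vuka qbhx xxg jox hools emscm gcxzi itszn ake ekx tjwcm pwv xqdla zlbzo
Hunk 4: at line 4 remove [jox] add [ngvv] -> 15 lines: qoack vuka qbhx xxg ngvv hools emscm gcxzi itszn ake ekx tjwcm pwv xqdla zlbzo
Hunk 5: at line 5 remove [emscm,gcxzi] add [rkgco,azt,shaxt] -> 16 lines: qoack vuka qbhx xxg ngvv hools rkgco azt shaxt itszn ake ekx tjwcm pwv xqdla zlbzo
Hunk 6: at line 2 remove [qbhx,xxg,ngvv] add [fne] -> 14 lines: qoack vuka fne hools rkgco azt shaxt itszn ake ekx tjwcm pwv xqdla zlbzo
Hunk 7: at line 6 remove [shaxt,itszn] add [afg] -> 13 lines: qoack vuka fne hools rkgco azt afg ake ekx tjwcm pwv xqdla zlbzo
Final line count: 13

Answer: 13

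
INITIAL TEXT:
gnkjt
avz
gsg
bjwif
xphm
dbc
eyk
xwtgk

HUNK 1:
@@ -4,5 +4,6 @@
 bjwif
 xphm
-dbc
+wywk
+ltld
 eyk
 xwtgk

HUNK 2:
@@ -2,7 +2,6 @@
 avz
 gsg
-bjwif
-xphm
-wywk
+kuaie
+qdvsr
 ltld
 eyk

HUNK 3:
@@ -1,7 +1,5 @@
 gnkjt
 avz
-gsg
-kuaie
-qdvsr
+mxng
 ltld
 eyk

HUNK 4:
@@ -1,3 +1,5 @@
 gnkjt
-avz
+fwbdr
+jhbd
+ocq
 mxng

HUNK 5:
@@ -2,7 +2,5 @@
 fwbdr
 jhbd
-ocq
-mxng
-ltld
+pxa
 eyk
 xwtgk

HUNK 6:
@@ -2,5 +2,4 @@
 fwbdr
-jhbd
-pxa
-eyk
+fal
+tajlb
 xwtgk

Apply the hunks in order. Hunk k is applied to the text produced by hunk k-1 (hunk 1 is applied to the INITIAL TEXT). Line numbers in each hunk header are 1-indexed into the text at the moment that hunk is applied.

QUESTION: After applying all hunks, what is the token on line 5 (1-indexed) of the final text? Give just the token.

Hunk 1: at line 4 remove [dbc] add [wywk,ltld] -> 9 lines: gnkjt avz gsg bjwif xphm wywk ltld eyk xwtgk
Hunk 2: at line 2 remove [bjwif,xphm,wywk] add [kuaie,qdvsr] -> 8 lines: gnkjt avz gsg kuaie qdvsr ltld eyk xwtgk
Hunk 3: at line 1 remove [gsg,kuaie,qdvsr] add [mxng] -> 6 lines: gnkjt avz mxng ltld eyk xwtgk
Hunk 4: at line 1 remove [avz] add [fwbdr,jhbd,ocq] -> 8 lines: gnkjt fwbdr jhbd ocq mxng ltld eyk xwtgk
Hunk 5: at line 2 remove [ocq,mxng,ltld] add [pxa] -> 6 lines: gnkjt fwbdr jhbd pxa eyk xwtgk
Hunk 6: at line 2 remove [jhbd,pxa,eyk] add [fal,tajlb] -> 5 lines: gnkjt fwbdr fal tajlb xwtgk
Final line 5: xwtgk

Answer: xwtgk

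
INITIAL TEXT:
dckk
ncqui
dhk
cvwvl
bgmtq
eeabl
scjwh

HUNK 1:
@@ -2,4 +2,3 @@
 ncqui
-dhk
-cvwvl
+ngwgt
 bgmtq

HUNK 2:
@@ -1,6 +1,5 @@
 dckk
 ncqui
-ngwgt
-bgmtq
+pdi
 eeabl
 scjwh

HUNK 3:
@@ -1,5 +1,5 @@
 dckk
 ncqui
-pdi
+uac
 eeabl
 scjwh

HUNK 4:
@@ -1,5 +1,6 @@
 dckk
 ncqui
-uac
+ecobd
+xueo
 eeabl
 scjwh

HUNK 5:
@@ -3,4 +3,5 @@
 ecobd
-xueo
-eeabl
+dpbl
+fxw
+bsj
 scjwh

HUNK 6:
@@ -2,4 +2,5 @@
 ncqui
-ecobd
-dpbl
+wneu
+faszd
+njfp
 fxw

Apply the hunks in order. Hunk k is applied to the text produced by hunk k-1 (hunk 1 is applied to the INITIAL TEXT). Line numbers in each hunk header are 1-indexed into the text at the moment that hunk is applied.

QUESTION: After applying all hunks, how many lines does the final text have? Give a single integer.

Answer: 8

Derivation:
Hunk 1: at line 2 remove [dhk,cvwvl] add [ngwgt] -> 6 lines: dckk ncqui ngwgt bgmtq eeabl scjwh
Hunk 2: at line 1 remove [ngwgt,bgmtq] add [pdi] -> 5 lines: dckk ncqui pdi eeabl scjwh
Hunk 3: at line 1 remove [pdi] add [uac] -> 5 lines: dckk ncqui uac eeabl scjwh
Hunk 4: at line 1 remove [uac] add [ecobd,xueo] -> 6 lines: dckk ncqui ecobd xueo eeabl scjwh
Hunk 5: at line 3 remove [xueo,eeabl] add [dpbl,fxw,bsj] -> 7 lines: dckk ncqui ecobd dpbl fxw bsj scjwh
Hunk 6: at line 2 remove [ecobd,dpbl] add [wneu,faszd,njfp] -> 8 lines: dckk ncqui wneu faszd njfp fxw bsj scjwh
Final line count: 8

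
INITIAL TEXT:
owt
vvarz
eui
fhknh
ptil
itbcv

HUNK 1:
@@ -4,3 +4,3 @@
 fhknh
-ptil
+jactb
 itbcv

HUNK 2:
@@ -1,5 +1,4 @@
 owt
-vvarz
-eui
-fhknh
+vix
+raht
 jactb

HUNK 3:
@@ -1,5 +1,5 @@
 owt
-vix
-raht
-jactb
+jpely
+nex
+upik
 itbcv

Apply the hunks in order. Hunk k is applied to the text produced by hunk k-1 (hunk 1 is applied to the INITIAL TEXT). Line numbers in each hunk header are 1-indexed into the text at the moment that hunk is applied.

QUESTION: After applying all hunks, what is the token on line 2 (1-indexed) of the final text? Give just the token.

Hunk 1: at line 4 remove [ptil] add [jactb] -> 6 lines: owt vvarz eui fhknh jactb itbcv
Hunk 2: at line 1 remove [vvarz,eui,fhknh] add [vix,raht] -> 5 lines: owt vix raht jactb itbcv
Hunk 3: at line 1 remove [vix,raht,jactb] add [jpely,nex,upik] -> 5 lines: owt jpely nex upik itbcv
Final line 2: jpely

Answer: jpely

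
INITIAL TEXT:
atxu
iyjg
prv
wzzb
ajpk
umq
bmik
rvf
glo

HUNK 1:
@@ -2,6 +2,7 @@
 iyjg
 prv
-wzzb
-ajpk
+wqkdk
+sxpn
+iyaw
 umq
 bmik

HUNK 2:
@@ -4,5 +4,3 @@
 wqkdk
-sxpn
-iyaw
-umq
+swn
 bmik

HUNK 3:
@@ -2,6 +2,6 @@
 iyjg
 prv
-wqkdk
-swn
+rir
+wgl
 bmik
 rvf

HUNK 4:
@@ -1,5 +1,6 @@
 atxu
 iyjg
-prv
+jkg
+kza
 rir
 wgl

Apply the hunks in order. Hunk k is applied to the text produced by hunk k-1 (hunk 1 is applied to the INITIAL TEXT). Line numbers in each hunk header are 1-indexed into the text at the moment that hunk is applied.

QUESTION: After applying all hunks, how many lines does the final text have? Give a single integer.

Answer: 9

Derivation:
Hunk 1: at line 2 remove [wzzb,ajpk] add [wqkdk,sxpn,iyaw] -> 10 lines: atxu iyjg prv wqkdk sxpn iyaw umq bmik rvf glo
Hunk 2: at line 4 remove [sxpn,iyaw,umq] add [swn] -> 8 lines: atxu iyjg prv wqkdk swn bmik rvf glo
Hunk 3: at line 2 remove [wqkdk,swn] add [rir,wgl] -> 8 lines: atxu iyjg prv rir wgl bmik rvf glo
Hunk 4: at line 1 remove [prv] add [jkg,kza] -> 9 lines: atxu iyjg jkg kza rir wgl bmik rvf glo
Final line count: 9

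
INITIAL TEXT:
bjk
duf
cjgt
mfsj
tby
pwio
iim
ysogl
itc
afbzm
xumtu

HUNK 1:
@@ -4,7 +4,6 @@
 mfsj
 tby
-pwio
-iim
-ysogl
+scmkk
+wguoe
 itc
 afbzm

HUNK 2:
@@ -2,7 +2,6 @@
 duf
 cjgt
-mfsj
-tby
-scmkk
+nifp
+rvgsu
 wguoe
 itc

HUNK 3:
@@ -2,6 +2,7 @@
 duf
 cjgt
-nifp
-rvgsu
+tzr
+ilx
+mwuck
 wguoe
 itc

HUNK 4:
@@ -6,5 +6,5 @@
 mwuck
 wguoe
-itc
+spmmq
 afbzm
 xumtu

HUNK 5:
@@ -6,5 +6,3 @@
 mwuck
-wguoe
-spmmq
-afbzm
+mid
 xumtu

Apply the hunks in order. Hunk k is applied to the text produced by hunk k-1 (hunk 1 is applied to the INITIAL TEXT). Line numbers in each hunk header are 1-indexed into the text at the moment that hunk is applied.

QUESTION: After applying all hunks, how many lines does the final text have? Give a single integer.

Hunk 1: at line 4 remove [pwio,iim,ysogl] add [scmkk,wguoe] -> 10 lines: bjk duf cjgt mfsj tby scmkk wguoe itc afbzm xumtu
Hunk 2: at line 2 remove [mfsj,tby,scmkk] add [nifp,rvgsu] -> 9 lines: bjk duf cjgt nifp rvgsu wguoe itc afbzm xumtu
Hunk 3: at line 2 remove [nifp,rvgsu] add [tzr,ilx,mwuck] -> 10 lines: bjk duf cjgt tzr ilx mwuck wguoe itc afbzm xumtu
Hunk 4: at line 6 remove [itc] add [spmmq] -> 10 lines: bjk duf cjgt tzr ilx mwuck wguoe spmmq afbzm xumtu
Hunk 5: at line 6 remove [wguoe,spmmq,afbzm] add [mid] -> 8 lines: bjk duf cjgt tzr ilx mwuck mid xumtu
Final line count: 8

Answer: 8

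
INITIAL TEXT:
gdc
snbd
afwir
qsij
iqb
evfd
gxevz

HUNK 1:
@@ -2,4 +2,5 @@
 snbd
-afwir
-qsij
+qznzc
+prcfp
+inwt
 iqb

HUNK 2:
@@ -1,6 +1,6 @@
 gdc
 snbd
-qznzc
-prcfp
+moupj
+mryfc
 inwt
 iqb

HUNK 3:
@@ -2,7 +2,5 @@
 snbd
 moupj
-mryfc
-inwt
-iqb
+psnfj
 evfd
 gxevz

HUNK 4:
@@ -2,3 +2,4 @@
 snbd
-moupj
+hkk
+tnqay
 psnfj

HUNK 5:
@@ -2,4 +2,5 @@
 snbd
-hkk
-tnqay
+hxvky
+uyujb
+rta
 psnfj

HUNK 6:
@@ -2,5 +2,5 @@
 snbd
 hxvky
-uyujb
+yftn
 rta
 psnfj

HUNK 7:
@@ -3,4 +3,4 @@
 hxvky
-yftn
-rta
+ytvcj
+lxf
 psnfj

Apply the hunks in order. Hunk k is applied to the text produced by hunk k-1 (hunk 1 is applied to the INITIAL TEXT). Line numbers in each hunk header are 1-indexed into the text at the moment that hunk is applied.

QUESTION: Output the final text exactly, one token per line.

Answer: gdc
snbd
hxvky
ytvcj
lxf
psnfj
evfd
gxevz

Derivation:
Hunk 1: at line 2 remove [afwir,qsij] add [qznzc,prcfp,inwt] -> 8 lines: gdc snbd qznzc prcfp inwt iqb evfd gxevz
Hunk 2: at line 1 remove [qznzc,prcfp] add [moupj,mryfc] -> 8 lines: gdc snbd moupj mryfc inwt iqb evfd gxevz
Hunk 3: at line 2 remove [mryfc,inwt,iqb] add [psnfj] -> 6 lines: gdc snbd moupj psnfj evfd gxevz
Hunk 4: at line 2 remove [moupj] add [hkk,tnqay] -> 7 lines: gdc snbd hkk tnqay psnfj evfd gxevz
Hunk 5: at line 2 remove [hkk,tnqay] add [hxvky,uyujb,rta] -> 8 lines: gdc snbd hxvky uyujb rta psnfj evfd gxevz
Hunk 6: at line 2 remove [uyujb] add [yftn] -> 8 lines: gdc snbd hxvky yftn rta psnfj evfd gxevz
Hunk 7: at line 3 remove [yftn,rta] add [ytvcj,lxf] -> 8 lines: gdc snbd hxvky ytvcj lxf psnfj evfd gxevz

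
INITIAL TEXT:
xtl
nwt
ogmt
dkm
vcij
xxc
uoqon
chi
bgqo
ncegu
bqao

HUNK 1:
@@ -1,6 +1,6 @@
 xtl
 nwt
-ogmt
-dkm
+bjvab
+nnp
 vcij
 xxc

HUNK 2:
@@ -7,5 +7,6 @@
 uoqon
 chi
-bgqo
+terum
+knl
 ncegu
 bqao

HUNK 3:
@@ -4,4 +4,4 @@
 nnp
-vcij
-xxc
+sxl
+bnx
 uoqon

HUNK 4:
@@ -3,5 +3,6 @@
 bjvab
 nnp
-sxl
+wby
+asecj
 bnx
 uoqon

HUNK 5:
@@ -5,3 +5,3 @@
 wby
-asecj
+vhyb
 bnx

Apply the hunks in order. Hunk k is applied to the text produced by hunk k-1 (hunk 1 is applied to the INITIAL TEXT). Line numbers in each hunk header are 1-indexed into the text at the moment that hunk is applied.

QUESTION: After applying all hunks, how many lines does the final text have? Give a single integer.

Answer: 13

Derivation:
Hunk 1: at line 1 remove [ogmt,dkm] add [bjvab,nnp] -> 11 lines: xtl nwt bjvab nnp vcij xxc uoqon chi bgqo ncegu bqao
Hunk 2: at line 7 remove [bgqo] add [terum,knl] -> 12 lines: xtl nwt bjvab nnp vcij xxc uoqon chi terum knl ncegu bqao
Hunk 3: at line 4 remove [vcij,xxc] add [sxl,bnx] -> 12 lines: xtl nwt bjvab nnp sxl bnx uoqon chi terum knl ncegu bqao
Hunk 4: at line 3 remove [sxl] add [wby,asecj] -> 13 lines: xtl nwt bjvab nnp wby asecj bnx uoqon chi terum knl ncegu bqao
Hunk 5: at line 5 remove [asecj] add [vhyb] -> 13 lines: xtl nwt bjvab nnp wby vhyb bnx uoqon chi terum knl ncegu bqao
Final line count: 13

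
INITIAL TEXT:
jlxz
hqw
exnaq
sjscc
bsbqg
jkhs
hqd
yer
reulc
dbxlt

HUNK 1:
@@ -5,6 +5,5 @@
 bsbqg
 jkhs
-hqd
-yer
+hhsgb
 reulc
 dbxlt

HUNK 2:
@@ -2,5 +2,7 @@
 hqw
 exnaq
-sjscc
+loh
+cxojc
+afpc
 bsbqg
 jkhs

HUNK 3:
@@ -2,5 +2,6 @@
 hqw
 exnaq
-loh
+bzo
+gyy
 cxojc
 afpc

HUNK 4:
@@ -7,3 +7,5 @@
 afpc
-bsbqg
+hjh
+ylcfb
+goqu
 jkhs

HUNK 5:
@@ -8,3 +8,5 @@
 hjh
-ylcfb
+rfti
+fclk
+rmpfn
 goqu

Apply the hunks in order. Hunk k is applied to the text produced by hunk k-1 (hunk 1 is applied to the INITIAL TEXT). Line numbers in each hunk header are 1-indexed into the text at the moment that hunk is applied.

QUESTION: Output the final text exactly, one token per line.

Hunk 1: at line 5 remove [hqd,yer] add [hhsgb] -> 9 lines: jlxz hqw exnaq sjscc bsbqg jkhs hhsgb reulc dbxlt
Hunk 2: at line 2 remove [sjscc] add [loh,cxojc,afpc] -> 11 lines: jlxz hqw exnaq loh cxojc afpc bsbqg jkhs hhsgb reulc dbxlt
Hunk 3: at line 2 remove [loh] add [bzo,gyy] -> 12 lines: jlxz hqw exnaq bzo gyy cxojc afpc bsbqg jkhs hhsgb reulc dbxlt
Hunk 4: at line 7 remove [bsbqg] add [hjh,ylcfb,goqu] -> 14 lines: jlxz hqw exnaq bzo gyy cxojc afpc hjh ylcfb goqu jkhs hhsgb reulc dbxlt
Hunk 5: at line 8 remove [ylcfb] add [rfti,fclk,rmpfn] -> 16 lines: jlxz hqw exnaq bzo gyy cxojc afpc hjh rfti fclk rmpfn goqu jkhs hhsgb reulc dbxlt

Answer: jlxz
hqw
exnaq
bzo
gyy
cxojc
afpc
hjh
rfti
fclk
rmpfn
goqu
jkhs
hhsgb
reulc
dbxlt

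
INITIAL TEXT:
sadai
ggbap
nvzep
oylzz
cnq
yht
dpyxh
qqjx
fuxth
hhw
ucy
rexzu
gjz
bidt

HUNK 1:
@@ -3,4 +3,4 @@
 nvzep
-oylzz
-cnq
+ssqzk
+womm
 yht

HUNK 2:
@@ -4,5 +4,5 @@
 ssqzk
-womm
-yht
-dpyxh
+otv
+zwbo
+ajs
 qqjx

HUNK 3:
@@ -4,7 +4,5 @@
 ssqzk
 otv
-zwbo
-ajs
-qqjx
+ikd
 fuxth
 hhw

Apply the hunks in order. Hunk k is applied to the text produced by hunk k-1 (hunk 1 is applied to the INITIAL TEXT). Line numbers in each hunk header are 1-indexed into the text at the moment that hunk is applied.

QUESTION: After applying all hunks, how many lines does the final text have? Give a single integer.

Hunk 1: at line 3 remove [oylzz,cnq] add [ssqzk,womm] -> 14 lines: sadai ggbap nvzep ssqzk womm yht dpyxh qqjx fuxth hhw ucy rexzu gjz bidt
Hunk 2: at line 4 remove [womm,yht,dpyxh] add [otv,zwbo,ajs] -> 14 lines: sadai ggbap nvzep ssqzk otv zwbo ajs qqjx fuxth hhw ucy rexzu gjz bidt
Hunk 3: at line 4 remove [zwbo,ajs,qqjx] add [ikd] -> 12 lines: sadai ggbap nvzep ssqzk otv ikd fuxth hhw ucy rexzu gjz bidt
Final line count: 12

Answer: 12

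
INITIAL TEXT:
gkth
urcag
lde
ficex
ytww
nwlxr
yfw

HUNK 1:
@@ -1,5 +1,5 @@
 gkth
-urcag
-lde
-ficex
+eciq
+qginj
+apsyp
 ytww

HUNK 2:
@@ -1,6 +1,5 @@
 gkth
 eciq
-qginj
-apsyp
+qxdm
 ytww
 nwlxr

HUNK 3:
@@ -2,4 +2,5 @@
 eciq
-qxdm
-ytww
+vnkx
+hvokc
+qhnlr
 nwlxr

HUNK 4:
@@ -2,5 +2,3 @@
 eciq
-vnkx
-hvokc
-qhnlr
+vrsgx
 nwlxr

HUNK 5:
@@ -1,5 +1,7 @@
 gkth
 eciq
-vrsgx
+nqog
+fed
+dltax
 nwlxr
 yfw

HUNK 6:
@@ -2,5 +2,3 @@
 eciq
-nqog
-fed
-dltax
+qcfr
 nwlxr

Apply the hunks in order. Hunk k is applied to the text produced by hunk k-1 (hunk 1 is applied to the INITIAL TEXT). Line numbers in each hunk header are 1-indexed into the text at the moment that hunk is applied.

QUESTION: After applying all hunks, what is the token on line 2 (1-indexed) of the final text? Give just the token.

Hunk 1: at line 1 remove [urcag,lde,ficex] add [eciq,qginj,apsyp] -> 7 lines: gkth eciq qginj apsyp ytww nwlxr yfw
Hunk 2: at line 1 remove [qginj,apsyp] add [qxdm] -> 6 lines: gkth eciq qxdm ytww nwlxr yfw
Hunk 3: at line 2 remove [qxdm,ytww] add [vnkx,hvokc,qhnlr] -> 7 lines: gkth eciq vnkx hvokc qhnlr nwlxr yfw
Hunk 4: at line 2 remove [vnkx,hvokc,qhnlr] add [vrsgx] -> 5 lines: gkth eciq vrsgx nwlxr yfw
Hunk 5: at line 1 remove [vrsgx] add [nqog,fed,dltax] -> 7 lines: gkth eciq nqog fed dltax nwlxr yfw
Hunk 6: at line 2 remove [nqog,fed,dltax] add [qcfr] -> 5 lines: gkth eciq qcfr nwlxr yfw
Final line 2: eciq

Answer: eciq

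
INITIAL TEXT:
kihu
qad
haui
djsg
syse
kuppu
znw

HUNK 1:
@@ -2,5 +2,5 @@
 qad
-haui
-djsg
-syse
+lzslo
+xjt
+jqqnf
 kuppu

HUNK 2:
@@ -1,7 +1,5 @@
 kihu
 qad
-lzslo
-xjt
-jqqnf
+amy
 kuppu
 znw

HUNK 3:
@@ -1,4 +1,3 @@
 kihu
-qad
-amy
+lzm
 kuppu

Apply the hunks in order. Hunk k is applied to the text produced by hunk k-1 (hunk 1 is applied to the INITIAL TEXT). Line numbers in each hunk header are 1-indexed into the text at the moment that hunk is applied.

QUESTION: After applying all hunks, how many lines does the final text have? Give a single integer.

Answer: 4

Derivation:
Hunk 1: at line 2 remove [haui,djsg,syse] add [lzslo,xjt,jqqnf] -> 7 lines: kihu qad lzslo xjt jqqnf kuppu znw
Hunk 2: at line 1 remove [lzslo,xjt,jqqnf] add [amy] -> 5 lines: kihu qad amy kuppu znw
Hunk 3: at line 1 remove [qad,amy] add [lzm] -> 4 lines: kihu lzm kuppu znw
Final line count: 4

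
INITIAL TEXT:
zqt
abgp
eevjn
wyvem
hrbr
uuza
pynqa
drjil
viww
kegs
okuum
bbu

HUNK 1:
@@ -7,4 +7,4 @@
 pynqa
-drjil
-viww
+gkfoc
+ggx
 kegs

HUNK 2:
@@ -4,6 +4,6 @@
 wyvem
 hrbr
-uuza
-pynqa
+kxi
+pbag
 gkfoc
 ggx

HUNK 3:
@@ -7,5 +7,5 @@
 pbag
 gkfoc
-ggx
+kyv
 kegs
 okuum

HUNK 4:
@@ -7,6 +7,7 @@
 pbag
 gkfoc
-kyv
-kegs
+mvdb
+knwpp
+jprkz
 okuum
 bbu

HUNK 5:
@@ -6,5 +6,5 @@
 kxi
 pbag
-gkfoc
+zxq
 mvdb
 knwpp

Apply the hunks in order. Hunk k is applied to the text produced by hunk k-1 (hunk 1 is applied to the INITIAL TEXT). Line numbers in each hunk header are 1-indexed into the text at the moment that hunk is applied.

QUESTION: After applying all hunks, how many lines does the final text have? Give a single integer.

Hunk 1: at line 7 remove [drjil,viww] add [gkfoc,ggx] -> 12 lines: zqt abgp eevjn wyvem hrbr uuza pynqa gkfoc ggx kegs okuum bbu
Hunk 2: at line 4 remove [uuza,pynqa] add [kxi,pbag] -> 12 lines: zqt abgp eevjn wyvem hrbr kxi pbag gkfoc ggx kegs okuum bbu
Hunk 3: at line 7 remove [ggx] add [kyv] -> 12 lines: zqt abgp eevjn wyvem hrbr kxi pbag gkfoc kyv kegs okuum bbu
Hunk 4: at line 7 remove [kyv,kegs] add [mvdb,knwpp,jprkz] -> 13 lines: zqt abgp eevjn wyvem hrbr kxi pbag gkfoc mvdb knwpp jprkz okuum bbu
Hunk 5: at line 6 remove [gkfoc] add [zxq] -> 13 lines: zqt abgp eevjn wyvem hrbr kxi pbag zxq mvdb knwpp jprkz okuum bbu
Final line count: 13

Answer: 13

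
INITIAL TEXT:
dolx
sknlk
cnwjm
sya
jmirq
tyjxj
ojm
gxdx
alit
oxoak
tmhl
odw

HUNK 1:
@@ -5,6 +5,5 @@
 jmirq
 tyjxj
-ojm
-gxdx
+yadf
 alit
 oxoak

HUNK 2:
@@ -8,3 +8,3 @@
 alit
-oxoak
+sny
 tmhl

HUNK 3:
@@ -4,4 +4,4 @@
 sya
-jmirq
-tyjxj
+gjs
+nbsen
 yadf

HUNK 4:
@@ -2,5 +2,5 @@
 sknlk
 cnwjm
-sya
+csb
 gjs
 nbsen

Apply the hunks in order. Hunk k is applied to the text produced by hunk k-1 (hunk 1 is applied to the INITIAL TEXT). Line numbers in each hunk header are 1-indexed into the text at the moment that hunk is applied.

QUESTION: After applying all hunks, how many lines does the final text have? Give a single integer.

Answer: 11

Derivation:
Hunk 1: at line 5 remove [ojm,gxdx] add [yadf] -> 11 lines: dolx sknlk cnwjm sya jmirq tyjxj yadf alit oxoak tmhl odw
Hunk 2: at line 8 remove [oxoak] add [sny] -> 11 lines: dolx sknlk cnwjm sya jmirq tyjxj yadf alit sny tmhl odw
Hunk 3: at line 4 remove [jmirq,tyjxj] add [gjs,nbsen] -> 11 lines: dolx sknlk cnwjm sya gjs nbsen yadf alit sny tmhl odw
Hunk 4: at line 2 remove [sya] add [csb] -> 11 lines: dolx sknlk cnwjm csb gjs nbsen yadf alit sny tmhl odw
Final line count: 11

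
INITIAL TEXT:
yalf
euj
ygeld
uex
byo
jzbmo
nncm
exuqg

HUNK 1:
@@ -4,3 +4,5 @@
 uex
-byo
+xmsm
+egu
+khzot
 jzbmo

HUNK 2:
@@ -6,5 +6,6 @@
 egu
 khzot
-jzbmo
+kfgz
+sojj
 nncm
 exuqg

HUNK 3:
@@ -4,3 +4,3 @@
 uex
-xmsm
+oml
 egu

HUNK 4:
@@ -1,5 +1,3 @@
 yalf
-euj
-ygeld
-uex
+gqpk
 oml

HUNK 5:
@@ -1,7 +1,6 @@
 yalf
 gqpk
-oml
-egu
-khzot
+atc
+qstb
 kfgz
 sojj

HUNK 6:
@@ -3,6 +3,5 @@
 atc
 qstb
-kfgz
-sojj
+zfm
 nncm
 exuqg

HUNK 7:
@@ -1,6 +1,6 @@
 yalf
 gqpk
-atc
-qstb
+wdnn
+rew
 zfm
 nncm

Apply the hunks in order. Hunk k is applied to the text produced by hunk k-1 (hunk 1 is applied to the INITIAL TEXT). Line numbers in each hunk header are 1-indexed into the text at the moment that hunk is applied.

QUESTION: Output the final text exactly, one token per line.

Hunk 1: at line 4 remove [byo] add [xmsm,egu,khzot] -> 10 lines: yalf euj ygeld uex xmsm egu khzot jzbmo nncm exuqg
Hunk 2: at line 6 remove [jzbmo] add [kfgz,sojj] -> 11 lines: yalf euj ygeld uex xmsm egu khzot kfgz sojj nncm exuqg
Hunk 3: at line 4 remove [xmsm] add [oml] -> 11 lines: yalf euj ygeld uex oml egu khzot kfgz sojj nncm exuqg
Hunk 4: at line 1 remove [euj,ygeld,uex] add [gqpk] -> 9 lines: yalf gqpk oml egu khzot kfgz sojj nncm exuqg
Hunk 5: at line 1 remove [oml,egu,khzot] add [atc,qstb] -> 8 lines: yalf gqpk atc qstb kfgz sojj nncm exuqg
Hunk 6: at line 3 remove [kfgz,sojj] add [zfm] -> 7 lines: yalf gqpk atc qstb zfm nncm exuqg
Hunk 7: at line 1 remove [atc,qstb] add [wdnn,rew] -> 7 lines: yalf gqpk wdnn rew zfm nncm exuqg

Answer: yalf
gqpk
wdnn
rew
zfm
nncm
exuqg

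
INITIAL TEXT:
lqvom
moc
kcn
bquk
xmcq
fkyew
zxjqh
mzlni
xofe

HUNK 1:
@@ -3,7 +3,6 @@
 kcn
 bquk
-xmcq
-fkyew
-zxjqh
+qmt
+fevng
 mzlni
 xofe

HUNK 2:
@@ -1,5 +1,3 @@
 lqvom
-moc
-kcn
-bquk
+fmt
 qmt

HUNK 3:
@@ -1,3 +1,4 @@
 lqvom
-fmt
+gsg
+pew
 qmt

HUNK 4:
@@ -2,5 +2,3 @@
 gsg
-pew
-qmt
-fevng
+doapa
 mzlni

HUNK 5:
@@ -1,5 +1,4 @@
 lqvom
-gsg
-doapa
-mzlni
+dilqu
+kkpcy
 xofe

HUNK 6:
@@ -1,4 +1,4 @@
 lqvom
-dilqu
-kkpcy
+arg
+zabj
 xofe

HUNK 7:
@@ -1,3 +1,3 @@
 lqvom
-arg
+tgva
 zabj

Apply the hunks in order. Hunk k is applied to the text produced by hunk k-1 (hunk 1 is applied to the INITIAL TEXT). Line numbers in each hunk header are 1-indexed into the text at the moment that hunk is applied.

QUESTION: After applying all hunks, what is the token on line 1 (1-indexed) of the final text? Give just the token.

Hunk 1: at line 3 remove [xmcq,fkyew,zxjqh] add [qmt,fevng] -> 8 lines: lqvom moc kcn bquk qmt fevng mzlni xofe
Hunk 2: at line 1 remove [moc,kcn,bquk] add [fmt] -> 6 lines: lqvom fmt qmt fevng mzlni xofe
Hunk 3: at line 1 remove [fmt] add [gsg,pew] -> 7 lines: lqvom gsg pew qmt fevng mzlni xofe
Hunk 4: at line 2 remove [pew,qmt,fevng] add [doapa] -> 5 lines: lqvom gsg doapa mzlni xofe
Hunk 5: at line 1 remove [gsg,doapa,mzlni] add [dilqu,kkpcy] -> 4 lines: lqvom dilqu kkpcy xofe
Hunk 6: at line 1 remove [dilqu,kkpcy] add [arg,zabj] -> 4 lines: lqvom arg zabj xofe
Hunk 7: at line 1 remove [arg] add [tgva] -> 4 lines: lqvom tgva zabj xofe
Final line 1: lqvom

Answer: lqvom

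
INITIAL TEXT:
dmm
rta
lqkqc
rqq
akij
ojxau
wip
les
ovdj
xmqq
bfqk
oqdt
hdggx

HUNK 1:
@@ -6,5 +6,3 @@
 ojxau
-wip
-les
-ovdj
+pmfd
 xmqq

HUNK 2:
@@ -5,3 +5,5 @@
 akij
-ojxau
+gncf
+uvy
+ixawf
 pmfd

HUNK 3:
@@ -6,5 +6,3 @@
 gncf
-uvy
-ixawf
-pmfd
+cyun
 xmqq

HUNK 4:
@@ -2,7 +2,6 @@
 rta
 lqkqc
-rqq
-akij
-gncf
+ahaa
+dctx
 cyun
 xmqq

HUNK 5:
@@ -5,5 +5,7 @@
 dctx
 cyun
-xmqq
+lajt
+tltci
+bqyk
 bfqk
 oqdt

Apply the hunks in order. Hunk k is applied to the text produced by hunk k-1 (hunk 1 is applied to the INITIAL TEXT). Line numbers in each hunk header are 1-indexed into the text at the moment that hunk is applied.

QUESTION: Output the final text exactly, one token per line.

Hunk 1: at line 6 remove [wip,les,ovdj] add [pmfd] -> 11 lines: dmm rta lqkqc rqq akij ojxau pmfd xmqq bfqk oqdt hdggx
Hunk 2: at line 5 remove [ojxau] add [gncf,uvy,ixawf] -> 13 lines: dmm rta lqkqc rqq akij gncf uvy ixawf pmfd xmqq bfqk oqdt hdggx
Hunk 3: at line 6 remove [uvy,ixawf,pmfd] add [cyun] -> 11 lines: dmm rta lqkqc rqq akij gncf cyun xmqq bfqk oqdt hdggx
Hunk 4: at line 2 remove [rqq,akij,gncf] add [ahaa,dctx] -> 10 lines: dmm rta lqkqc ahaa dctx cyun xmqq bfqk oqdt hdggx
Hunk 5: at line 5 remove [xmqq] add [lajt,tltci,bqyk] -> 12 lines: dmm rta lqkqc ahaa dctx cyun lajt tltci bqyk bfqk oqdt hdggx

Answer: dmm
rta
lqkqc
ahaa
dctx
cyun
lajt
tltci
bqyk
bfqk
oqdt
hdggx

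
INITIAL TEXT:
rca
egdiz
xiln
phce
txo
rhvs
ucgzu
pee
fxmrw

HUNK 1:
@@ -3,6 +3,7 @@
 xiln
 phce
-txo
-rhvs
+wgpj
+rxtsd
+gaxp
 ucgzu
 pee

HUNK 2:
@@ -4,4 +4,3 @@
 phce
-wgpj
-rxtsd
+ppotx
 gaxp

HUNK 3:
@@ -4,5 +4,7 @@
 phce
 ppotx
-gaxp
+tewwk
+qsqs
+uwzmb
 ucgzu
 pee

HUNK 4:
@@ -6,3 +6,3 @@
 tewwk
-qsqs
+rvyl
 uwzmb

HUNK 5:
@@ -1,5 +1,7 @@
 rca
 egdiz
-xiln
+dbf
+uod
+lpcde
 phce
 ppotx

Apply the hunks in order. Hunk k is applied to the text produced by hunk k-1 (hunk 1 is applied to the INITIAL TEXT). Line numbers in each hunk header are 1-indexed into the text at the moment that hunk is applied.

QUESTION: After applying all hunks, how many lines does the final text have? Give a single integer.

Answer: 13

Derivation:
Hunk 1: at line 3 remove [txo,rhvs] add [wgpj,rxtsd,gaxp] -> 10 lines: rca egdiz xiln phce wgpj rxtsd gaxp ucgzu pee fxmrw
Hunk 2: at line 4 remove [wgpj,rxtsd] add [ppotx] -> 9 lines: rca egdiz xiln phce ppotx gaxp ucgzu pee fxmrw
Hunk 3: at line 4 remove [gaxp] add [tewwk,qsqs,uwzmb] -> 11 lines: rca egdiz xiln phce ppotx tewwk qsqs uwzmb ucgzu pee fxmrw
Hunk 4: at line 6 remove [qsqs] add [rvyl] -> 11 lines: rca egdiz xiln phce ppotx tewwk rvyl uwzmb ucgzu pee fxmrw
Hunk 5: at line 1 remove [xiln] add [dbf,uod,lpcde] -> 13 lines: rca egdiz dbf uod lpcde phce ppotx tewwk rvyl uwzmb ucgzu pee fxmrw
Final line count: 13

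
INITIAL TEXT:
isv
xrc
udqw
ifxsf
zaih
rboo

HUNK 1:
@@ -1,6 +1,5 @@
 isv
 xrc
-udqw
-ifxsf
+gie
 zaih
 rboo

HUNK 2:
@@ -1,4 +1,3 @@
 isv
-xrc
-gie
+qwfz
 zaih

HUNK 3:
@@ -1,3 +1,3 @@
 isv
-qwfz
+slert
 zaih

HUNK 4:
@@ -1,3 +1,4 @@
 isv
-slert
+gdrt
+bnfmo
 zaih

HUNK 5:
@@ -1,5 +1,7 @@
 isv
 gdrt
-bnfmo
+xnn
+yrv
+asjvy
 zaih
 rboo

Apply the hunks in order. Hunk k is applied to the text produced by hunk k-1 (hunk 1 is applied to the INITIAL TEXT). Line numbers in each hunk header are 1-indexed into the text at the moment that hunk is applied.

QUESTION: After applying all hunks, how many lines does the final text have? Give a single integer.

Hunk 1: at line 1 remove [udqw,ifxsf] add [gie] -> 5 lines: isv xrc gie zaih rboo
Hunk 2: at line 1 remove [xrc,gie] add [qwfz] -> 4 lines: isv qwfz zaih rboo
Hunk 3: at line 1 remove [qwfz] add [slert] -> 4 lines: isv slert zaih rboo
Hunk 4: at line 1 remove [slert] add [gdrt,bnfmo] -> 5 lines: isv gdrt bnfmo zaih rboo
Hunk 5: at line 1 remove [bnfmo] add [xnn,yrv,asjvy] -> 7 lines: isv gdrt xnn yrv asjvy zaih rboo
Final line count: 7

Answer: 7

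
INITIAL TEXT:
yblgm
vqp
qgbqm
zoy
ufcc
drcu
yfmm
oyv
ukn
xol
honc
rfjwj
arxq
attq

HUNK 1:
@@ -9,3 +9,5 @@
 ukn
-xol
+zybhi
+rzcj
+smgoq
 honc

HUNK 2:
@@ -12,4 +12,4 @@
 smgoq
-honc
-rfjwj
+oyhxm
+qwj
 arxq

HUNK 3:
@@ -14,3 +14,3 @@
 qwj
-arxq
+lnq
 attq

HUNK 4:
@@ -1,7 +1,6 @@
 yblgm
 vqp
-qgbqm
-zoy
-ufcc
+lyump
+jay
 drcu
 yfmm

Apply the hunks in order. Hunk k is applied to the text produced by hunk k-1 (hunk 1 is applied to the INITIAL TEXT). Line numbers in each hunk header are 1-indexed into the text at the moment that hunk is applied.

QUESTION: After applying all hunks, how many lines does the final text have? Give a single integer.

Hunk 1: at line 9 remove [xol] add [zybhi,rzcj,smgoq] -> 16 lines: yblgm vqp qgbqm zoy ufcc drcu yfmm oyv ukn zybhi rzcj smgoq honc rfjwj arxq attq
Hunk 2: at line 12 remove [honc,rfjwj] add [oyhxm,qwj] -> 16 lines: yblgm vqp qgbqm zoy ufcc drcu yfmm oyv ukn zybhi rzcj smgoq oyhxm qwj arxq attq
Hunk 3: at line 14 remove [arxq] add [lnq] -> 16 lines: yblgm vqp qgbqm zoy ufcc drcu yfmm oyv ukn zybhi rzcj smgoq oyhxm qwj lnq attq
Hunk 4: at line 1 remove [qgbqm,zoy,ufcc] add [lyump,jay] -> 15 lines: yblgm vqp lyump jay drcu yfmm oyv ukn zybhi rzcj smgoq oyhxm qwj lnq attq
Final line count: 15

Answer: 15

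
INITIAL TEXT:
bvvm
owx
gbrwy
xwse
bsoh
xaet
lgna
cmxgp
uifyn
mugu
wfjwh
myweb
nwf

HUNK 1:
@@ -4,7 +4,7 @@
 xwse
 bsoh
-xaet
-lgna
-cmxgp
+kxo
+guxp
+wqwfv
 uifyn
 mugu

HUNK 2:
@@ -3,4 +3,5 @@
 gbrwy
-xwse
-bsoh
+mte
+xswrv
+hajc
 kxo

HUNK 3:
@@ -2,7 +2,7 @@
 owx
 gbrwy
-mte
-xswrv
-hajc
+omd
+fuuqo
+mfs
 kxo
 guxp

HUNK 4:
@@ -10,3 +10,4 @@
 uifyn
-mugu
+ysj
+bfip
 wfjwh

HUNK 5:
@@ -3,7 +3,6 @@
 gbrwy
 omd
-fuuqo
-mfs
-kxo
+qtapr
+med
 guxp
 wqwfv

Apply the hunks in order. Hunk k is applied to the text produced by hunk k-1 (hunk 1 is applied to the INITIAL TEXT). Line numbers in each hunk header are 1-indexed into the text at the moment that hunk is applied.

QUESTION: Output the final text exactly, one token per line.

Answer: bvvm
owx
gbrwy
omd
qtapr
med
guxp
wqwfv
uifyn
ysj
bfip
wfjwh
myweb
nwf

Derivation:
Hunk 1: at line 4 remove [xaet,lgna,cmxgp] add [kxo,guxp,wqwfv] -> 13 lines: bvvm owx gbrwy xwse bsoh kxo guxp wqwfv uifyn mugu wfjwh myweb nwf
Hunk 2: at line 3 remove [xwse,bsoh] add [mte,xswrv,hajc] -> 14 lines: bvvm owx gbrwy mte xswrv hajc kxo guxp wqwfv uifyn mugu wfjwh myweb nwf
Hunk 3: at line 2 remove [mte,xswrv,hajc] add [omd,fuuqo,mfs] -> 14 lines: bvvm owx gbrwy omd fuuqo mfs kxo guxp wqwfv uifyn mugu wfjwh myweb nwf
Hunk 4: at line 10 remove [mugu] add [ysj,bfip] -> 15 lines: bvvm owx gbrwy omd fuuqo mfs kxo guxp wqwfv uifyn ysj bfip wfjwh myweb nwf
Hunk 5: at line 3 remove [fuuqo,mfs,kxo] add [qtapr,med] -> 14 lines: bvvm owx gbrwy omd qtapr med guxp wqwfv uifyn ysj bfip wfjwh myweb nwf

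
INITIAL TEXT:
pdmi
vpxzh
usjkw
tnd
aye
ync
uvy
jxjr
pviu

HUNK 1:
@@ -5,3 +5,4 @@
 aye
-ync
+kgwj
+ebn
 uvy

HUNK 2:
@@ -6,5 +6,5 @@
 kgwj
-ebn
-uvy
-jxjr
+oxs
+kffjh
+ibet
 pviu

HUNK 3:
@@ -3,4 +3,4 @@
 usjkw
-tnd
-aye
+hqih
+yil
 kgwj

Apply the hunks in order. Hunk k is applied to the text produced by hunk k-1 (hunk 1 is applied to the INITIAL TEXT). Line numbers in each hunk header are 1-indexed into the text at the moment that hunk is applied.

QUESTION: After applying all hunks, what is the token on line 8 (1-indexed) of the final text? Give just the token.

Hunk 1: at line 5 remove [ync] add [kgwj,ebn] -> 10 lines: pdmi vpxzh usjkw tnd aye kgwj ebn uvy jxjr pviu
Hunk 2: at line 6 remove [ebn,uvy,jxjr] add [oxs,kffjh,ibet] -> 10 lines: pdmi vpxzh usjkw tnd aye kgwj oxs kffjh ibet pviu
Hunk 3: at line 3 remove [tnd,aye] add [hqih,yil] -> 10 lines: pdmi vpxzh usjkw hqih yil kgwj oxs kffjh ibet pviu
Final line 8: kffjh

Answer: kffjh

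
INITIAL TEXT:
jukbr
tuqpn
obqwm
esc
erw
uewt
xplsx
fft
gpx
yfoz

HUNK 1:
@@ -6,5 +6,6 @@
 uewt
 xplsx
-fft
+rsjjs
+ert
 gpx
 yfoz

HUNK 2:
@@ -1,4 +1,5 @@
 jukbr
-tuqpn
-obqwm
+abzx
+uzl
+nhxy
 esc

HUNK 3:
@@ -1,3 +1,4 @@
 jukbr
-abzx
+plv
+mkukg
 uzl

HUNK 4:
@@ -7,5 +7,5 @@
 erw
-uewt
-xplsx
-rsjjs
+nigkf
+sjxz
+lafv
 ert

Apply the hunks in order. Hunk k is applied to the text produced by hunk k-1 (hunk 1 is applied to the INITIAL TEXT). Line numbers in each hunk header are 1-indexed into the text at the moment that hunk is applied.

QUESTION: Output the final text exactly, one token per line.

Answer: jukbr
plv
mkukg
uzl
nhxy
esc
erw
nigkf
sjxz
lafv
ert
gpx
yfoz

Derivation:
Hunk 1: at line 6 remove [fft] add [rsjjs,ert] -> 11 lines: jukbr tuqpn obqwm esc erw uewt xplsx rsjjs ert gpx yfoz
Hunk 2: at line 1 remove [tuqpn,obqwm] add [abzx,uzl,nhxy] -> 12 lines: jukbr abzx uzl nhxy esc erw uewt xplsx rsjjs ert gpx yfoz
Hunk 3: at line 1 remove [abzx] add [plv,mkukg] -> 13 lines: jukbr plv mkukg uzl nhxy esc erw uewt xplsx rsjjs ert gpx yfoz
Hunk 4: at line 7 remove [uewt,xplsx,rsjjs] add [nigkf,sjxz,lafv] -> 13 lines: jukbr plv mkukg uzl nhxy esc erw nigkf sjxz lafv ert gpx yfoz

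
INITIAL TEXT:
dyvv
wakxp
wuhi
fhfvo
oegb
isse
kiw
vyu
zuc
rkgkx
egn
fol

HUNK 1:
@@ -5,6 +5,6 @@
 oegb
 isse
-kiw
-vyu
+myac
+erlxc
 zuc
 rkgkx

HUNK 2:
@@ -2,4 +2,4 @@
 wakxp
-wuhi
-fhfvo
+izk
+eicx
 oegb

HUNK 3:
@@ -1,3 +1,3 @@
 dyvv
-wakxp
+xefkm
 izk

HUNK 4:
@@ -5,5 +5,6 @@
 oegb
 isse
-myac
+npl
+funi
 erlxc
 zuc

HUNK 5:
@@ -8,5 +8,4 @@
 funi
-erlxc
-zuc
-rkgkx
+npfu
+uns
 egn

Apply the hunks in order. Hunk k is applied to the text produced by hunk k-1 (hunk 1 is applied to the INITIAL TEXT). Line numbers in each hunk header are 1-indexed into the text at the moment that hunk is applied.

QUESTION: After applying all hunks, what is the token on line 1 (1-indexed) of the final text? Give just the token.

Answer: dyvv

Derivation:
Hunk 1: at line 5 remove [kiw,vyu] add [myac,erlxc] -> 12 lines: dyvv wakxp wuhi fhfvo oegb isse myac erlxc zuc rkgkx egn fol
Hunk 2: at line 2 remove [wuhi,fhfvo] add [izk,eicx] -> 12 lines: dyvv wakxp izk eicx oegb isse myac erlxc zuc rkgkx egn fol
Hunk 3: at line 1 remove [wakxp] add [xefkm] -> 12 lines: dyvv xefkm izk eicx oegb isse myac erlxc zuc rkgkx egn fol
Hunk 4: at line 5 remove [myac] add [npl,funi] -> 13 lines: dyvv xefkm izk eicx oegb isse npl funi erlxc zuc rkgkx egn fol
Hunk 5: at line 8 remove [erlxc,zuc,rkgkx] add [npfu,uns] -> 12 lines: dyvv xefkm izk eicx oegb isse npl funi npfu uns egn fol
Final line 1: dyvv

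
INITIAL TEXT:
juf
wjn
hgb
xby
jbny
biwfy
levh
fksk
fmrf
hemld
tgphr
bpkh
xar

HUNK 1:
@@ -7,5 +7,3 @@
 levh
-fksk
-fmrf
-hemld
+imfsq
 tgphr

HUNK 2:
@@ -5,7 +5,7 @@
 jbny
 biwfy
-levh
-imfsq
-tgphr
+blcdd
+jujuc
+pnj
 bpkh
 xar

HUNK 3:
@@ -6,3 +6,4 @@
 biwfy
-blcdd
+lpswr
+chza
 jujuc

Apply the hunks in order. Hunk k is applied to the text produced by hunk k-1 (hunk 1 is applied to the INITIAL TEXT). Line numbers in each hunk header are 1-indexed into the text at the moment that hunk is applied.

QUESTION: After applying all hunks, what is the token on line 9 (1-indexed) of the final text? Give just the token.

Hunk 1: at line 7 remove [fksk,fmrf,hemld] add [imfsq] -> 11 lines: juf wjn hgb xby jbny biwfy levh imfsq tgphr bpkh xar
Hunk 2: at line 5 remove [levh,imfsq,tgphr] add [blcdd,jujuc,pnj] -> 11 lines: juf wjn hgb xby jbny biwfy blcdd jujuc pnj bpkh xar
Hunk 3: at line 6 remove [blcdd] add [lpswr,chza] -> 12 lines: juf wjn hgb xby jbny biwfy lpswr chza jujuc pnj bpkh xar
Final line 9: jujuc

Answer: jujuc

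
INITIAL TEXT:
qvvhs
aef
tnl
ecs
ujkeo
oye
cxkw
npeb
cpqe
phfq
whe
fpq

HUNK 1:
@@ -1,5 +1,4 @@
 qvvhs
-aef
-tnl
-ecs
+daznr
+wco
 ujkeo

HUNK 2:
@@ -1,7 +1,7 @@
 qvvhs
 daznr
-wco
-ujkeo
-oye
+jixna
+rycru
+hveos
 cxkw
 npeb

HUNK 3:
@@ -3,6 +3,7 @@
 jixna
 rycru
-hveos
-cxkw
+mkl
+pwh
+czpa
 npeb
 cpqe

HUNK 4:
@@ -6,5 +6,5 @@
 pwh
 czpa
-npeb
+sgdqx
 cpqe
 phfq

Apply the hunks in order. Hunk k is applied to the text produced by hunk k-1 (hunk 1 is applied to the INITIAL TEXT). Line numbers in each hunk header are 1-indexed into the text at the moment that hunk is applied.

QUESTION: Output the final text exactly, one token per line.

Answer: qvvhs
daznr
jixna
rycru
mkl
pwh
czpa
sgdqx
cpqe
phfq
whe
fpq

Derivation:
Hunk 1: at line 1 remove [aef,tnl,ecs] add [daznr,wco] -> 11 lines: qvvhs daznr wco ujkeo oye cxkw npeb cpqe phfq whe fpq
Hunk 2: at line 1 remove [wco,ujkeo,oye] add [jixna,rycru,hveos] -> 11 lines: qvvhs daznr jixna rycru hveos cxkw npeb cpqe phfq whe fpq
Hunk 3: at line 3 remove [hveos,cxkw] add [mkl,pwh,czpa] -> 12 lines: qvvhs daznr jixna rycru mkl pwh czpa npeb cpqe phfq whe fpq
Hunk 4: at line 6 remove [npeb] add [sgdqx] -> 12 lines: qvvhs daznr jixna rycru mkl pwh czpa sgdqx cpqe phfq whe fpq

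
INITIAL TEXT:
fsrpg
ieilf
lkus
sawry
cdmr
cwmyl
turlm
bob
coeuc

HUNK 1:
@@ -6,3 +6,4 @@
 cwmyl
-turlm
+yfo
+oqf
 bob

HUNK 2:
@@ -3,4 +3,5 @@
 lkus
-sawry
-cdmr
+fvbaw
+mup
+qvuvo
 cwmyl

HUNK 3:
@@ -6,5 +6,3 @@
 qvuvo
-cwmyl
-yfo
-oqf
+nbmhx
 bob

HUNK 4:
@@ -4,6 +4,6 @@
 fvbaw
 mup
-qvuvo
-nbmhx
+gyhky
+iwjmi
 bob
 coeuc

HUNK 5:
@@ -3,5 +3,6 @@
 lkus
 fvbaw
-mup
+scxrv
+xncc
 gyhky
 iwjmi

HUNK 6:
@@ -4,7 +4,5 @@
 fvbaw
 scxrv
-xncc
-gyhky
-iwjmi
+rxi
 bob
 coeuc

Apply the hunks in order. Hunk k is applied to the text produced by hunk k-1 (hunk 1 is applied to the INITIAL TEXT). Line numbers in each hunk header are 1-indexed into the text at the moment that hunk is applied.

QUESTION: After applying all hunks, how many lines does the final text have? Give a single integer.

Hunk 1: at line 6 remove [turlm] add [yfo,oqf] -> 10 lines: fsrpg ieilf lkus sawry cdmr cwmyl yfo oqf bob coeuc
Hunk 2: at line 3 remove [sawry,cdmr] add [fvbaw,mup,qvuvo] -> 11 lines: fsrpg ieilf lkus fvbaw mup qvuvo cwmyl yfo oqf bob coeuc
Hunk 3: at line 6 remove [cwmyl,yfo,oqf] add [nbmhx] -> 9 lines: fsrpg ieilf lkus fvbaw mup qvuvo nbmhx bob coeuc
Hunk 4: at line 4 remove [qvuvo,nbmhx] add [gyhky,iwjmi] -> 9 lines: fsrpg ieilf lkus fvbaw mup gyhky iwjmi bob coeuc
Hunk 5: at line 3 remove [mup] add [scxrv,xncc] -> 10 lines: fsrpg ieilf lkus fvbaw scxrv xncc gyhky iwjmi bob coeuc
Hunk 6: at line 4 remove [xncc,gyhky,iwjmi] add [rxi] -> 8 lines: fsrpg ieilf lkus fvbaw scxrv rxi bob coeuc
Final line count: 8

Answer: 8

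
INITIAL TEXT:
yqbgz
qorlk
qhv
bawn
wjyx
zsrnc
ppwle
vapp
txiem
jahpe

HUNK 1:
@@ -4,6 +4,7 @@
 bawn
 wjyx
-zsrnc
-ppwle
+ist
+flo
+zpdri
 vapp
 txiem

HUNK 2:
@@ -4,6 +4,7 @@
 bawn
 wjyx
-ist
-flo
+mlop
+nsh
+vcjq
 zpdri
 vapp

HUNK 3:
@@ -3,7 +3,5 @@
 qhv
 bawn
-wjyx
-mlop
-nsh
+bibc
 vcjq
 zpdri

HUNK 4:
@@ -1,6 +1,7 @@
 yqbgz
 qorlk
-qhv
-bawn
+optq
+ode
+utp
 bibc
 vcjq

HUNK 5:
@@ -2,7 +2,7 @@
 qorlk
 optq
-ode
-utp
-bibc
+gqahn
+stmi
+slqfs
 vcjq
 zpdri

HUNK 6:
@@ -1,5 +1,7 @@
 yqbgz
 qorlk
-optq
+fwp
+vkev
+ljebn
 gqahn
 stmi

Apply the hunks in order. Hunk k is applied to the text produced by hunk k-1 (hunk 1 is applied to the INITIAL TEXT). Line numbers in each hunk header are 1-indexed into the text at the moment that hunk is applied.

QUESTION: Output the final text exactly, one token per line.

Answer: yqbgz
qorlk
fwp
vkev
ljebn
gqahn
stmi
slqfs
vcjq
zpdri
vapp
txiem
jahpe

Derivation:
Hunk 1: at line 4 remove [zsrnc,ppwle] add [ist,flo,zpdri] -> 11 lines: yqbgz qorlk qhv bawn wjyx ist flo zpdri vapp txiem jahpe
Hunk 2: at line 4 remove [ist,flo] add [mlop,nsh,vcjq] -> 12 lines: yqbgz qorlk qhv bawn wjyx mlop nsh vcjq zpdri vapp txiem jahpe
Hunk 3: at line 3 remove [wjyx,mlop,nsh] add [bibc] -> 10 lines: yqbgz qorlk qhv bawn bibc vcjq zpdri vapp txiem jahpe
Hunk 4: at line 1 remove [qhv,bawn] add [optq,ode,utp] -> 11 lines: yqbgz qorlk optq ode utp bibc vcjq zpdri vapp txiem jahpe
Hunk 5: at line 2 remove [ode,utp,bibc] add [gqahn,stmi,slqfs] -> 11 lines: yqbgz qorlk optq gqahn stmi slqfs vcjq zpdri vapp txiem jahpe
Hunk 6: at line 1 remove [optq] add [fwp,vkev,ljebn] -> 13 lines: yqbgz qorlk fwp vkev ljebn gqahn stmi slqfs vcjq zpdri vapp txiem jahpe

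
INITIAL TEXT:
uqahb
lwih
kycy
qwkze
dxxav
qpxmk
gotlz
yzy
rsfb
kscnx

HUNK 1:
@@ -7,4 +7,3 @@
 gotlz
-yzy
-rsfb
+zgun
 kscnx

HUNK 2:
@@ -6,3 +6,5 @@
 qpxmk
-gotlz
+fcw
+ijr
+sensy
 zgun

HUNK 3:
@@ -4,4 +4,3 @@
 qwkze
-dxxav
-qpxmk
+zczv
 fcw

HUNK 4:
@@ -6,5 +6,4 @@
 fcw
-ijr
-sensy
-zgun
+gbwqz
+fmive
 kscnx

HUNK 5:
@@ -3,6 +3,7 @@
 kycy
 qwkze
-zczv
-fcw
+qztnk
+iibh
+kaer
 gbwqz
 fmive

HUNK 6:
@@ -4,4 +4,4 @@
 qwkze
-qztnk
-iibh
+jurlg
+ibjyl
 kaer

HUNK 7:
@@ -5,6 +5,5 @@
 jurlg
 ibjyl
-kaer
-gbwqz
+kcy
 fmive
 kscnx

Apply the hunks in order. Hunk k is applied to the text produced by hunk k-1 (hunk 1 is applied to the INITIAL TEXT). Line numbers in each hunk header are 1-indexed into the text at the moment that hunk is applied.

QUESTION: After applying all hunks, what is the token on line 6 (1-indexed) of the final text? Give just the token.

Hunk 1: at line 7 remove [yzy,rsfb] add [zgun] -> 9 lines: uqahb lwih kycy qwkze dxxav qpxmk gotlz zgun kscnx
Hunk 2: at line 6 remove [gotlz] add [fcw,ijr,sensy] -> 11 lines: uqahb lwih kycy qwkze dxxav qpxmk fcw ijr sensy zgun kscnx
Hunk 3: at line 4 remove [dxxav,qpxmk] add [zczv] -> 10 lines: uqahb lwih kycy qwkze zczv fcw ijr sensy zgun kscnx
Hunk 4: at line 6 remove [ijr,sensy,zgun] add [gbwqz,fmive] -> 9 lines: uqahb lwih kycy qwkze zczv fcw gbwqz fmive kscnx
Hunk 5: at line 3 remove [zczv,fcw] add [qztnk,iibh,kaer] -> 10 lines: uqahb lwih kycy qwkze qztnk iibh kaer gbwqz fmive kscnx
Hunk 6: at line 4 remove [qztnk,iibh] add [jurlg,ibjyl] -> 10 lines: uqahb lwih kycy qwkze jurlg ibjyl kaer gbwqz fmive kscnx
Hunk 7: at line 5 remove [kaer,gbwqz] add [kcy] -> 9 lines: uqahb lwih kycy qwkze jurlg ibjyl kcy fmive kscnx
Final line 6: ibjyl

Answer: ibjyl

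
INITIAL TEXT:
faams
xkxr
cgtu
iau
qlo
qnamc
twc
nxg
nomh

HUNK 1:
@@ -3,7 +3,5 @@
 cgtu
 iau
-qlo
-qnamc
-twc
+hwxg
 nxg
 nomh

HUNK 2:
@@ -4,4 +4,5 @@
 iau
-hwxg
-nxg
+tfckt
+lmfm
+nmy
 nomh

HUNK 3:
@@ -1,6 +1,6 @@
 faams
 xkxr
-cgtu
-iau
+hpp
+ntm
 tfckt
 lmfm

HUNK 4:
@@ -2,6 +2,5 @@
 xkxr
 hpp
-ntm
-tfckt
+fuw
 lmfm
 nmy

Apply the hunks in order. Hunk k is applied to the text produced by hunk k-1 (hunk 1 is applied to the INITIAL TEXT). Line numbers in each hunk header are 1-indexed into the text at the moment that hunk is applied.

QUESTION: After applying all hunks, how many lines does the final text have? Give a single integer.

Answer: 7

Derivation:
Hunk 1: at line 3 remove [qlo,qnamc,twc] add [hwxg] -> 7 lines: faams xkxr cgtu iau hwxg nxg nomh
Hunk 2: at line 4 remove [hwxg,nxg] add [tfckt,lmfm,nmy] -> 8 lines: faams xkxr cgtu iau tfckt lmfm nmy nomh
Hunk 3: at line 1 remove [cgtu,iau] add [hpp,ntm] -> 8 lines: faams xkxr hpp ntm tfckt lmfm nmy nomh
Hunk 4: at line 2 remove [ntm,tfckt] add [fuw] -> 7 lines: faams xkxr hpp fuw lmfm nmy nomh
Final line count: 7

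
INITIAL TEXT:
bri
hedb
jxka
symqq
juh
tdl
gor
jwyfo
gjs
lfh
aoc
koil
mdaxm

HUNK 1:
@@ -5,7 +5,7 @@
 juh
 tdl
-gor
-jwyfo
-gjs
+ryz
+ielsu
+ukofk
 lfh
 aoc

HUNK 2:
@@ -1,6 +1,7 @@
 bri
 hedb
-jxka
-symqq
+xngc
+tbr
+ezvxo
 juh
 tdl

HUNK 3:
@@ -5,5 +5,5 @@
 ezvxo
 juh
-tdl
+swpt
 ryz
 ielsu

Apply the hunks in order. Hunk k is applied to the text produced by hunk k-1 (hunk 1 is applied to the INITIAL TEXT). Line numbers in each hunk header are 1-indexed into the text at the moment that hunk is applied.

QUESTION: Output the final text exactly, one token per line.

Answer: bri
hedb
xngc
tbr
ezvxo
juh
swpt
ryz
ielsu
ukofk
lfh
aoc
koil
mdaxm

Derivation:
Hunk 1: at line 5 remove [gor,jwyfo,gjs] add [ryz,ielsu,ukofk] -> 13 lines: bri hedb jxka symqq juh tdl ryz ielsu ukofk lfh aoc koil mdaxm
Hunk 2: at line 1 remove [jxka,symqq] add [xngc,tbr,ezvxo] -> 14 lines: bri hedb xngc tbr ezvxo juh tdl ryz ielsu ukofk lfh aoc koil mdaxm
Hunk 3: at line 5 remove [tdl] add [swpt] -> 14 lines: bri hedb xngc tbr ezvxo juh swpt ryz ielsu ukofk lfh aoc koil mdaxm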